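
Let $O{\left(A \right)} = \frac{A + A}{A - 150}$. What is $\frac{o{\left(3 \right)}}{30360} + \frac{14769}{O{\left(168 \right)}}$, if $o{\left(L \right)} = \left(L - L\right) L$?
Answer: $\frac{44307}{56} \approx 791.2$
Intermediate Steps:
$O{\left(A \right)} = \frac{2 A}{-150 + A}$
$o{\left(L \right)} = 0$ ($o{\left(L \right)} = 0 L = 0$)
$\frac{o{\left(3 \right)}}{30360} + \frac{14769}{O{\left(168 \right)}} = \frac{0}{30360} + \frac{14769}{2 \cdot 168 \frac{1}{-150 + 168}} = 0 \cdot \frac{1}{30360} + \frac{14769}{2 \cdot 168 \cdot \frac{1}{18}} = 0 + \frac{14769}{2 \cdot 168 \cdot \frac{1}{18}} = 0 + \frac{14769}{\frac{56}{3}} = 0 + 14769 \cdot \frac{3}{56} = 0 + \frac{44307}{56} = \frac{44307}{56}$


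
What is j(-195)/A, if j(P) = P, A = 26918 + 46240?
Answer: -65/24386 ≈ -0.0026655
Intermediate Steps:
A = 73158
j(-195)/A = -195/73158 = -195*1/73158 = -65/24386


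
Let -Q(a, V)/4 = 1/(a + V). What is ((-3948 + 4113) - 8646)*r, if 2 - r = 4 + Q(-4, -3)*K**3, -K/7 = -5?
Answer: 207801462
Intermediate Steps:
K = 35 (K = -7*(-5) = 35)
Q(a, V) = -4/(V + a) (Q(a, V) = -4/(a + V) = -4/(V + a))
r = -24502 (r = 2 - (4 - 4/(-3 - 4)*35**3) = 2 - (4 - 4/(-7)*42875) = 2 - (4 - 4*(-1/7)*42875) = 2 - (4 + (4/7)*42875) = 2 - (4 + 24500) = 2 - 1*24504 = 2 - 24504 = -24502)
((-3948 + 4113) - 8646)*r = ((-3948 + 4113) - 8646)*(-24502) = (165 - 8646)*(-24502) = -8481*(-24502) = 207801462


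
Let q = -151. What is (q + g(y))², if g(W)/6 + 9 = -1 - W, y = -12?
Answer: 19321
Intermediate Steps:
g(W) = -60 - 6*W (g(W) = -54 + 6*(-1 - W) = -54 + (-6 - 6*W) = -60 - 6*W)
(q + g(y))² = (-151 + (-60 - 6*(-12)))² = (-151 + (-60 + 72))² = (-151 + 12)² = (-139)² = 19321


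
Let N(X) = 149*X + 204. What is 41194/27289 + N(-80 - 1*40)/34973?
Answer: 958317398/954378197 ≈ 1.0041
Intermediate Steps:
N(X) = 204 + 149*X
41194/27289 + N(-80 - 1*40)/34973 = 41194/27289 + (204 + 149*(-80 - 1*40))/34973 = 41194*(1/27289) + (204 + 149*(-80 - 40))*(1/34973) = 41194/27289 + (204 + 149*(-120))*(1/34973) = 41194/27289 + (204 - 17880)*(1/34973) = 41194/27289 - 17676*1/34973 = 41194/27289 - 17676/34973 = 958317398/954378197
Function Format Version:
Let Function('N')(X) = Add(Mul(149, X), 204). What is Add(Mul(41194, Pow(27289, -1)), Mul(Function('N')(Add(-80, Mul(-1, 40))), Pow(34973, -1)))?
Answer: Rational(958317398, 954378197) ≈ 1.0041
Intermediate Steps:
Function('N')(X) = Add(204, Mul(149, X))
Add(Mul(41194, Pow(27289, -1)), Mul(Function('N')(Add(-80, Mul(-1, 40))), Pow(34973, -1))) = Add(Mul(41194, Pow(27289, -1)), Mul(Add(204, Mul(149, Add(-80, Mul(-1, 40)))), Pow(34973, -1))) = Add(Mul(41194, Rational(1, 27289)), Mul(Add(204, Mul(149, Add(-80, -40))), Rational(1, 34973))) = Add(Rational(41194, 27289), Mul(Add(204, Mul(149, -120)), Rational(1, 34973))) = Add(Rational(41194, 27289), Mul(Add(204, -17880), Rational(1, 34973))) = Add(Rational(41194, 27289), Mul(-17676, Rational(1, 34973))) = Add(Rational(41194, 27289), Rational(-17676, 34973)) = Rational(958317398, 954378197)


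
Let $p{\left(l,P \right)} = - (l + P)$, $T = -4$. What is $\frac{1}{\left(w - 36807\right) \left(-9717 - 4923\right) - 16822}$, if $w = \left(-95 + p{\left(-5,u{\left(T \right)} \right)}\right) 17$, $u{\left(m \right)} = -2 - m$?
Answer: $\frac{1}{561734618} \approx 1.7802 \cdot 10^{-9}$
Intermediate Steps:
$p{\left(l,P \right)} = - P - l$ ($p{\left(l,P \right)} = - (P + l) = - P - l$)
$w = -1564$ ($w = \left(-95 - \left(-7 + 4\right)\right) 17 = \left(-95 + \left(- (-2 + 4) + 5\right)\right) 17 = \left(-95 + \left(\left(-1\right) 2 + 5\right)\right) 17 = \left(-95 + \left(-2 + 5\right)\right) 17 = \left(-95 + 3\right) 17 = \left(-92\right) 17 = -1564$)
$\frac{1}{\left(w - 36807\right) \left(-9717 - 4923\right) - 16822} = \frac{1}{\left(-1564 - 36807\right) \left(-9717 - 4923\right) - 16822} = \frac{1}{\left(-38371\right) \left(-14640\right) - 16822} = \frac{1}{561751440 - 16822} = \frac{1}{561734618}$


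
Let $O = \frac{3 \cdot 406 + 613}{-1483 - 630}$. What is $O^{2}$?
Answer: $\frac{3352561}{4464769} \approx 0.75089$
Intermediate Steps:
$O = - \frac{1831}{2113}$ ($O = \frac{1218 + 613}{-2113} = 1831 \left(- \frac{1}{2113}\right) = - \frac{1831}{2113} \approx -0.86654$)
$O^{2} = \left(- \frac{1831}{2113}\right)^{2} = \frac{3352561}{4464769}$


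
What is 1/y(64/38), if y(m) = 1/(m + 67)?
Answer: 1305/19 ≈ 68.684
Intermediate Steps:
y(m) = 1/(67 + m)
1/y(64/38) = 1/(1/(67 + 64/38)) = 1/(1/(67 + 64*(1/38))) = 1/(1/(67 + 32/19)) = 1/(1/(1305/19)) = 1/(19/1305) = 1305/19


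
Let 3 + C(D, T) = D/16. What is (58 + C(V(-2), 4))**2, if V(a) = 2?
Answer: 194481/64 ≈ 3038.8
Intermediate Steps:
C(D, T) = -3 + D/16
(58 + C(V(-2), 4))**2 = (58 + (-3 + (1/16)*2))**2 = (58 + (-3 + 1/8))**2 = (58 - 23/8)**2 = (441/8)**2 = 194481/64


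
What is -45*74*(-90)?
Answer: 299700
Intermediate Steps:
-45*74*(-90) = -3330*(-90) = 299700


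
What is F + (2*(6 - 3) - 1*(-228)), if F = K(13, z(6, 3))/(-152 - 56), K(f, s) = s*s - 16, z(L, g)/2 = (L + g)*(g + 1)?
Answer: 2719/13 ≈ 209.15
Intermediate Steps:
z(L, g) = 2*(1 + g)*(L + g) (z(L, g) = 2*((L + g)*(g + 1)) = 2*((L + g)*(1 + g)) = 2*((1 + g)*(L + g)) = 2*(1 + g)*(L + g))
K(f, s) = -16 + s² (K(f, s) = s² - 16 = -16 + s²)
F = -323/13 (F = (-16 + (2*6 + 2*3 + 2*3² + 2*6*3)²)/(-152 - 56) = (-16 + (12 + 6 + 2*9 + 36)²)/(-208) = (-16 + (12 + 6 + 18 + 36)²)*(-1/208) = (-16 + 72²)*(-1/208) = (-16 + 5184)*(-1/208) = 5168*(-1/208) = -323/13 ≈ -24.846)
F + (2*(6 - 3) - 1*(-228)) = -323/13 + (2*(6 - 3) - 1*(-228)) = -323/13 + (2*3 + 228) = -323/13 + (6 + 228) = -323/13 + 234 = 2719/13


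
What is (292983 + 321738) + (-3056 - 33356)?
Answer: 578309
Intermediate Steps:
(292983 + 321738) + (-3056 - 33356) = 614721 - 36412 = 578309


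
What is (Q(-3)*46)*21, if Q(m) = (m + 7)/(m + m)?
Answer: -644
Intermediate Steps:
Q(m) = (7 + m)/(2*m) (Q(m) = (7 + m)/((2*m)) = (7 + m)*(1/(2*m)) = (7 + m)/(2*m))
(Q(-3)*46)*21 = (((½)*(7 - 3)/(-3))*46)*21 = (((½)*(-⅓)*4)*46)*21 = -⅔*46*21 = -92/3*21 = -644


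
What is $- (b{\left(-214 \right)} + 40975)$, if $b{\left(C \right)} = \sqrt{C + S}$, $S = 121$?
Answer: $-40975 - i \sqrt{93} \approx -40975.0 - 9.6436 i$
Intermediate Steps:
$b{\left(C \right)} = \sqrt{121 + C}$ ($b{\left(C \right)} = \sqrt{C + 121} = \sqrt{121 + C}$)
$- (b{\left(-214 \right)} + 40975) = - (\sqrt{121 - 214} + 40975) = - (\sqrt{-93} + 40975) = - (i \sqrt{93} + 40975) = - (40975 + i \sqrt{93}) = -40975 - i \sqrt{93}$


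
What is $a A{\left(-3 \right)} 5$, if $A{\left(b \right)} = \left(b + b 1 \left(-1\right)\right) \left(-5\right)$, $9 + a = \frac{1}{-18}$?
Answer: $0$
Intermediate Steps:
$a = - \frac{163}{18}$ ($a = -9 + \frac{1}{-18} = -9 - \frac{1}{18} = - \frac{163}{18} \approx -9.0556$)
$A{\left(b \right)} = 0$ ($A{\left(b \right)} = \left(b + b \left(-1\right)\right) \left(-5\right) = \left(b - b\right) \left(-5\right) = 0 \left(-5\right) = 0$)
$a A{\left(-3 \right)} 5 = \left(- \frac{163}{18}\right) 0 \cdot 5 = 0 \cdot 5 = 0$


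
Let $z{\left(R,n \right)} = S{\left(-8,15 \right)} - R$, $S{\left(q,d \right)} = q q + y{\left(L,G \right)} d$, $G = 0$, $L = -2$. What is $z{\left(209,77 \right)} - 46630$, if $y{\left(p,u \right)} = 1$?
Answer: $-46760$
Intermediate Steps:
$S{\left(q,d \right)} = d + q^{2}$ ($S{\left(q,d \right)} = q q + 1 d = q^{2} + d = d + q^{2}$)
$z{\left(R,n \right)} = 79 - R$ ($z{\left(R,n \right)} = \left(15 + \left(-8\right)^{2}\right) - R = \left(15 + 64\right) - R = 79 - R$)
$z{\left(209,77 \right)} - 46630 = \left(79 - 209\right) - 46630 = -130 - 46630 = -46760$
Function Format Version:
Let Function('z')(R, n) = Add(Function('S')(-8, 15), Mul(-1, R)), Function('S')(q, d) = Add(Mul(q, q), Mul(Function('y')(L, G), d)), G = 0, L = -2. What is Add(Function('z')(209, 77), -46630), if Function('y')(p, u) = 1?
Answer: -46760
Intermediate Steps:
Function('S')(q, d) = Add(d, Pow(q, 2)) (Function('S')(q, d) = Add(Mul(q, q), Mul(1, d)) = Add(Pow(q, 2), d) = Add(d, Pow(q, 2)))
Function('z')(R, n) = Add(79, Mul(-1, R)) (Function('z')(R, n) = Add(Add(15, Pow(-8, 2)), Mul(-1, R)) = Add(Add(15, 64), Mul(-1, R)) = Add(79, Mul(-1, R)))
Add(Function('z')(209, 77), -46630) = Add(Add(79, Mul(-1, 209)), -46630) = Add(Add(79, -209), -46630) = Add(-130, -46630) = -46760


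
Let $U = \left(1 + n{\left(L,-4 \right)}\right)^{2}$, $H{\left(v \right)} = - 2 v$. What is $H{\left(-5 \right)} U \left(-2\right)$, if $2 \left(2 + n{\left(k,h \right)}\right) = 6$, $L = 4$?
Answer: $-80$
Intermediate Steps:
$n{\left(k,h \right)} = 1$ ($n{\left(k,h \right)} = -2 + \frac{1}{2} \cdot 6 = -2 + 3 = 1$)
$U = 4$ ($U = \left(1 + 1\right)^{2} = 2^{2} = 4$)
$H{\left(-5 \right)} U \left(-2\right) = \left(-2\right) \left(-5\right) 4 \left(-2\right) = 10 \cdot 4 \left(-2\right) = 40 \left(-2\right) = -80$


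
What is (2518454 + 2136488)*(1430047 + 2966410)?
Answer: 20465252340494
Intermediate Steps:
(2518454 + 2136488)*(1430047 + 2966410) = 4654942*4396457 = 20465252340494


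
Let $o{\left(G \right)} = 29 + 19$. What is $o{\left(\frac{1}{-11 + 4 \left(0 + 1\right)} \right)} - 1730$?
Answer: $-1682$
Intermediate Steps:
$o{\left(G \right)} = 48$
$o{\left(\frac{1}{-11 + 4 \left(0 + 1\right)} \right)} - 1730 = 48 - 1730 = -1682$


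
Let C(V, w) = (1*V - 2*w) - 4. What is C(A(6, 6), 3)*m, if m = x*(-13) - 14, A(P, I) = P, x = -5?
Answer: -204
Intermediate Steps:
C(V, w) = -4 + V - 2*w (C(V, w) = (V - 2*w) - 4 = -4 + V - 2*w)
m = 51 (m = -5*(-13) - 14 = 65 - 14 = 51)
C(A(6, 6), 3)*m = (-4 + 6 - 2*3)*51 = (-4 + 6 - 6)*51 = -4*51 = -204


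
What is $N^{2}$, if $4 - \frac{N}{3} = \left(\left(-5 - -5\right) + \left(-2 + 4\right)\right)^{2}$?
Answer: $0$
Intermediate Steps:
$N = 0$ ($N = 12 - 3 \left(\left(-5 - -5\right) + \left(-2 + 4\right)\right)^{2} = 12 - 3 \left(\left(-5 + 5\right) + 2\right)^{2} = 12 - 3 \left(0 + 2\right)^{2} = 12 - 3 \cdot 2^{2} = 12 - 12 = 0$)
$N^{2} = 0^{2} = 0$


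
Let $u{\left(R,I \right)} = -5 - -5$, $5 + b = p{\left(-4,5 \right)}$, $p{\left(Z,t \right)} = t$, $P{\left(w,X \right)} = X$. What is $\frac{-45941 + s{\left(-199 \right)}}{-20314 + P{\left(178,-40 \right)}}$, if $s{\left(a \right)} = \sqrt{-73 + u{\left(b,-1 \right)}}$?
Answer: $\frac{45941}{20354} - \frac{i \sqrt{73}}{20354} \approx 2.2571 - 0.00041977 i$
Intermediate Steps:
$b = 0$ ($b = -5 + 5 = 0$)
$u{\left(R,I \right)} = 0$ ($u{\left(R,I \right)} = -5 + 5 = 0$)
$s{\left(a \right)} = i \sqrt{73}$ ($s{\left(a \right)} = \sqrt{-73 + 0} = \sqrt{-73} = i \sqrt{73}$)
$\frac{-45941 + s{\left(-199 \right)}}{-20314 + P{\left(178,-40 \right)}} = \frac{-45941 + i \sqrt{73}}{-20314 - 40} = \frac{-45941 + i \sqrt{73}}{-20354} = \left(-45941 + i \sqrt{73}\right) \left(- \frac{1}{20354}\right) = \frac{45941}{20354} - \frac{i \sqrt{73}}{20354}$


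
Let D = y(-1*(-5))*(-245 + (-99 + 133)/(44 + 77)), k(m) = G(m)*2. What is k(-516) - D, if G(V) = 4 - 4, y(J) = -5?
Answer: -148055/121 ≈ -1223.6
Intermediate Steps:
G(V) = 0
k(m) = 0 (k(m) = 0*2 = 0)
D = 148055/121 (D = -5*(-245 + (-99 + 133)/(44 + 77)) = -5*(-245 + 34/121) = -5*(-29611/121) = 148055/121 ≈ 1223.6)
k(-516) - D = 0 - 1*148055/121 = 0 - 148055/121 = -148055/121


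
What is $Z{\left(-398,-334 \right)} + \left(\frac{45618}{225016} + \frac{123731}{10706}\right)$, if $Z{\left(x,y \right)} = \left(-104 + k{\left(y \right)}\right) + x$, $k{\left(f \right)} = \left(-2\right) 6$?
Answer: $- \frac{302476776285}{602255324} \approx -502.24$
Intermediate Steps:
$k{\left(f \right)} = -12$
$Z{\left(x,y \right)} = -116 + x$ ($Z{\left(x,y \right)} = \left(-104 - 12\right) + x = -116 + x$)
$Z{\left(-398,-334 \right)} + \left(\frac{45618}{225016} + \frac{123731}{10706}\right) = \left(-116 - 398\right) + \left(\frac{45618}{225016} + \frac{123731}{10706}\right) = -514 + \left(45618 \cdot \frac{1}{225016} + 123731 \cdot \frac{1}{10706}\right) = -514 + \left(\frac{22809}{112508} + \frac{123731}{10706}\right) = -514 + \frac{7082460251}{602255324} = - \frac{302476776285}{602255324}$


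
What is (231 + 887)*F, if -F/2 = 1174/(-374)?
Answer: 1312532/187 ≈ 7018.9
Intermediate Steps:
F = 1174/187 (F = -2348/(-374) = -2348*(-1)/374 = -2*(-587/187) = 1174/187 ≈ 6.2781)
(231 + 887)*F = (231 + 887)*(1174/187) = 1118*(1174/187) = 1312532/187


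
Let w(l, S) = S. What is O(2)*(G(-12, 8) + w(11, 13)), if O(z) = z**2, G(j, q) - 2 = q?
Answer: 92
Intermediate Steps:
G(j, q) = 2 + q
O(2)*(G(-12, 8) + w(11, 13)) = 2**2*((2 + 8) + 13) = 4*(10 + 13) = 4*23 = 92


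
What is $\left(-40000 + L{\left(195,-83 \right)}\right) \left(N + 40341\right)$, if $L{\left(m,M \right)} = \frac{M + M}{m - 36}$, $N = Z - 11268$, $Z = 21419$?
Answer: $- \frac{321137501672}{159} \approx -2.0197 \cdot 10^{9}$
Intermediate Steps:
$N = 10151$ ($N = 21419 - 11268 = 10151$)
$L{\left(m,M \right)} = \frac{2 M}{-36 + m}$
$\left(-40000 + L{\left(195,-83 \right)}\right) \left(N + 40341\right) = \left(-40000 + 2 \left(-83\right) \frac{1}{-36 + 195}\right) \left(10151 + 40341\right) = \left(-40000 + 2 \left(-83\right) \frac{1}{159}\right) 50492 = \left(-40000 - \frac{166}{159}\right) 50492 = \left(- \frac{6360166}{159}\right) 50492 = - \frac{321137501672}{159}$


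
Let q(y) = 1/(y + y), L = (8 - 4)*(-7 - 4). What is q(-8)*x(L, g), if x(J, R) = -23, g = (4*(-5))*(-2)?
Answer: 23/16 ≈ 1.4375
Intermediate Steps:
g = 40 (g = -20*(-2) = 40)
L = -44 (L = 4*(-11) = -44)
q(y) = 1/(2*y)
q(-8)*x(L, g) = ((½)/(-8))*(-23) = ((½)*(-⅛))*(-23) = -1/16*(-23) = 23/16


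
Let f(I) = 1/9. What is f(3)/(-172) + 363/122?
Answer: 280901/94428 ≈ 2.9748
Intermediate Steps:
f(I) = 1/9 (f(I) = 1*(1/9) = 1/9)
f(3)/(-172) + 363/122 = (1/9)/(-172) + 363/122 = (1/9)*(-1/172) + 363*(1/122) = -1/1548 + 363/122 = 280901/94428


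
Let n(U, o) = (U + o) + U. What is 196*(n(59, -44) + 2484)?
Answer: 501368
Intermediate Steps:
n(U, o) = o + 2*U
196*(n(59, -44) + 2484) = 196*((-44 + 2*59) + 2484) = 196*((-44 + 118) + 2484) = 196*(74 + 2484) = 196*2558 = 501368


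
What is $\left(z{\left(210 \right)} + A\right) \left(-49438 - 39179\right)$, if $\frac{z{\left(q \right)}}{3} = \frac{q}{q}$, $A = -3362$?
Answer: $297664503$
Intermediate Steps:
$z{\left(q \right)} = 3$ ($z{\left(q \right)} = 3 \frac{q}{q} = 3 \cdot 1 = 3$)
$\left(z{\left(210 \right)} + A\right) \left(-49438 - 39179\right) = \left(3 - 3362\right) \left(-49438 - 39179\right) = \left(-3359\right) \left(-88617\right) = 297664503$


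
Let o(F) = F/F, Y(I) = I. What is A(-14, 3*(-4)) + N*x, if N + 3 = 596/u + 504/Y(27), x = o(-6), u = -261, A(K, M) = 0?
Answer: 3493/261 ≈ 13.383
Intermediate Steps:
o(F) = 1
x = 1
N = 3493/261 (N = -3 + (596/(-261) + 504/27) = -3 + (596*(-1/261) + 504*(1/27)) = -3 + (-596/261 + 56/3) = -3 + 4276/261 = 3493/261 ≈ 13.383)
A(-14, 3*(-4)) + N*x = 0 + (3493/261)*1 = 0 + 3493/261 = 3493/261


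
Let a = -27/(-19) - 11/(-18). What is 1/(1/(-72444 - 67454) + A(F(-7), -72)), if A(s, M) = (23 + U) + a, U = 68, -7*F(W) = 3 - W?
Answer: 11961279/1112783581 ≈ 0.010749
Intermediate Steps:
a = 695/342 (a = -27*(-1/19) - 11*(-1/18) = 27/19 + 11/18 = 695/342 ≈ 2.0322)
F(W) = -3/7 + W/7 (F(W) = -(3 - W)/7 = -3/7 + W/7)
A(s, M) = 31817/342 (A(s, M) = (23 + 68) + 695/342 = 91 + 695/342 = 31817/342)
1/(1/(-72444 - 67454) + A(F(-7), -72)) = 1/(1/(-72444 - 67454) + 31817/342) = 1/(1/(-139898) + 31817/342) = 1/(-1/139898 + 31817/342) = 1/(1112783581/11961279) = 11961279/1112783581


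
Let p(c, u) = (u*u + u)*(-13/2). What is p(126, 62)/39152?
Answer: -25389/39152 ≈ -0.64847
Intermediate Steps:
p(c, u) = -13*u/2 - 13*u²/2 (p(c, u) = (u² + u)*(-13*½) = (u + u²)*(-13/2) = -13*u/2 - 13*u²/2)
p(126, 62)/39152 = -13/2*62*(1 + 62)/39152 = -13/2*62*63*(1/39152) = -25389*1/39152 = -25389/39152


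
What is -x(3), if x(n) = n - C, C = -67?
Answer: -70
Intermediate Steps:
x(n) = 67 + n (x(n) = n - 1*(-67) = n + 67 = 67 + n)
-x(3) = -(67 + 3) = -1*70 = -70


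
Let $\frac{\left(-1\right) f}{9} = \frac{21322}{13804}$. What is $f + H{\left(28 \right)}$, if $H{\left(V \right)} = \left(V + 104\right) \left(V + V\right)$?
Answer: $\frac{7274805}{986} \approx 7378.1$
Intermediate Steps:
$H{\left(V \right)} = 2 V \left(104 + V\right)$ ($H{\left(V \right)} = \left(104 + V\right) 2 V = 2 V \left(104 + V\right)$)
$f = - \frac{13707}{986}$ ($f = - 9 \cdot \frac{21322}{13804} = - 9 \cdot 21322 \cdot \frac{1}{13804} = \left(-9\right) \frac{1523}{986} = - \frac{13707}{986} \approx -13.902$)
$f + H{\left(28 \right)} = - \frac{13707}{986} + 2 \cdot 28 \left(104 + 28\right) = - \frac{13707}{986} + 2 \cdot 28 \cdot 132 = - \frac{13707}{986} + 7392 = \frac{7274805}{986}$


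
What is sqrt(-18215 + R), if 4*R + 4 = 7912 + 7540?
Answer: I*sqrt(14353) ≈ 119.8*I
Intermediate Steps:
R = 3862 (R = -1 + (7912 + 7540)/4 = -1 + (1/4)*15452 = -1 + 3863 = 3862)
sqrt(-18215 + R) = sqrt(-18215 + 3862) = sqrt(-14353) = I*sqrt(14353)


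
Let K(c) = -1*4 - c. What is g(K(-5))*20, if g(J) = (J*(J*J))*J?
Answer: 20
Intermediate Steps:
K(c) = -4 - c
g(J) = J⁴ (g(J) = (J*J²)*J = J³*J = J⁴)
g(K(-5))*20 = (-4 - 1*(-5))⁴*20 = (-4 + 5)⁴*20 = 1⁴*20 = 1*20 = 20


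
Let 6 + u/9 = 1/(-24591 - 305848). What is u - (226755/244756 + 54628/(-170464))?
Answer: -6721710054489749/123094684239448 ≈ -54.606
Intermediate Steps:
u = -17843715/330439 (u = -54 + 9/(-24591 - 305848) = -54 + 9/(-330439) = -54 + 9*(-1/330439) = -54 - 9/330439 = -17843715/330439 ≈ -54.000)
u - (226755/244756 + 54628/(-170464)) = -17843715/330439 - (226755/244756 + 54628/(-170464)) = -17843715/330439 - (226755*(1/244756) + 54628*(-1/170464)) = -17843715/330439 - (226755/244756 - 1951/6088) = -17843715/330439 - 1*225741371/372518632 = -17843715/330439 - 225741371/372518632 = -6721710054489749/123094684239448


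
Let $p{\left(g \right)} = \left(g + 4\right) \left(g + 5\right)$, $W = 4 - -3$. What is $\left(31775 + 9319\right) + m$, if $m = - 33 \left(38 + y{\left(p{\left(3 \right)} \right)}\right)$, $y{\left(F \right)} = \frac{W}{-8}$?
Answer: $\frac{318951}{8} \approx 39869.0$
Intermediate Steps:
$W = 7$ ($W = 4 + 3 = 7$)
$p{\left(g \right)} = \left(4 + g\right) \left(5 + g\right)$
$y{\left(F \right)} = - \frac{7}{8}$ ($y{\left(F \right)} = \frac{7}{-8} = 7 \left(- \frac{1}{8}\right) = - \frac{7}{8}$)
$m = - \frac{9801}{8}$ ($m = - 33 \left(38 - \frac{7}{8}\right) = \left(-33\right) \frac{297}{8} = - \frac{9801}{8} \approx -1225.1$)
$\left(31775 + 9319\right) + m = \left(31775 + 9319\right) - \frac{9801}{8} = 41094 - \frac{9801}{8} = \frac{318951}{8}$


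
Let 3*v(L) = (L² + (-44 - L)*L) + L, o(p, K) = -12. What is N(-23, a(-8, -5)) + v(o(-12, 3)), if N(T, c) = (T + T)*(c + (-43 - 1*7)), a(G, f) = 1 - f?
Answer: 2196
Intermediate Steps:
N(T, c) = 2*T*(-50 + c) (N(T, c) = (2*T)*(c + (-43 - 7)) = (2*T)*(c - 50) = (2*T)*(-50 + c) = 2*T*(-50 + c))
v(L) = L/3 + L²/3 + L*(-44 - L)/3 (v(L) = ((L² + (-44 - L)*L) + L)/3 = ((L² + L*(-44 - L)) + L)/3 = (L + L² + L*(-44 - L))/3 = L/3 + L²/3 + L*(-44 - L)/3)
N(-23, a(-8, -5)) + v(o(-12, 3)) = 2*(-23)*(-50 + (1 - 1*(-5))) - 43/3*(-12) = 2*(-23)*(-50 + (1 + 5)) + 172 = 2*(-23)*(-50 + 6) + 172 = 2*(-23)*(-44) + 172 = 2024 + 172 = 2196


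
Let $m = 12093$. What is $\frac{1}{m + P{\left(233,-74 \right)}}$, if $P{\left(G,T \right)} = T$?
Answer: $\frac{1}{12019} \approx 8.3202 \cdot 10^{-5}$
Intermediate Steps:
$\frac{1}{m + P{\left(233,-74 \right)}} = \frac{1}{12093 - 74} = \frac{1}{12019}$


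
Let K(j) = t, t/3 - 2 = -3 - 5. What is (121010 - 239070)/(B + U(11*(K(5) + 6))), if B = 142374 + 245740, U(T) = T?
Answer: -59030/193991 ≈ -0.30429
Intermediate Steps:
t = -18 (t = 6 + 3*(-3 - 5) = 6 + 3*(-8) = 6 - 24 = -18)
K(j) = -18
B = 388114
(121010 - 239070)/(B + U(11*(K(5) + 6))) = (121010 - 239070)/(388114 + 11*(-18 + 6)) = -118060/(388114 + 11*(-12)) = -118060/(388114 - 132) = -118060/387982 = -118060*1/387982 = -59030/193991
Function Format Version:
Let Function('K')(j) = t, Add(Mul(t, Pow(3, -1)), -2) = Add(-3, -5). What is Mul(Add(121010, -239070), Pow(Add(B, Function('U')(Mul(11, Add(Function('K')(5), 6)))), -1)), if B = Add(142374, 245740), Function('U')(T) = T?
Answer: Rational(-59030, 193991) ≈ -0.30429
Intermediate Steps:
t = -18 (t = Add(6, Mul(3, Add(-3, -5))) = Add(6, Mul(3, -8)) = Add(6, -24) = -18)
Function('K')(j) = -18
B = 388114
Mul(Add(121010, -239070), Pow(Add(B, Function('U')(Mul(11, Add(Function('K')(5), 6)))), -1)) = Mul(Add(121010, -239070), Pow(Add(388114, Mul(11, Add(-18, 6))), -1)) = Mul(-118060, Pow(Add(388114, Mul(11, -12)), -1)) = Mul(-118060, Pow(Add(388114, -132), -1)) = Mul(-118060, Pow(387982, -1)) = Mul(-118060, Rational(1, 387982)) = Rational(-59030, 193991)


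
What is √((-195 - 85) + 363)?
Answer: √83 ≈ 9.1104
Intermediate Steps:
√((-195 - 85) + 363) = √(-280 + 363) = √83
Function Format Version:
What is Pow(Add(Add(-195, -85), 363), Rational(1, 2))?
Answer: Pow(83, Rational(1, 2)) ≈ 9.1104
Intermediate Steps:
Pow(Add(Add(-195, -85), 363), Rational(1, 2)) = Pow(Add(-280, 363), Rational(1, 2)) = Pow(83, Rational(1, 2))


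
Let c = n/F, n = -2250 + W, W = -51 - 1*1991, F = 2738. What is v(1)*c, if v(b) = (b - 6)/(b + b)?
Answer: 145/37 ≈ 3.9189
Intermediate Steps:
W = -2042 (W = -51 - 1991 = -2042)
n = -4292 (n = -2250 - 2042 = -4292)
v(b) = (-6 + b)/(2*b) (v(b) = (-6 + b)/((2*b)) = (-6 + b)*(1/(2*b)) = (-6 + b)/(2*b))
c = -58/37 (c = -4292/2738 = -4292*1/2738 = -58/37 ≈ -1.5676)
v(1)*c = ((½)*(-6 + 1)/1)*(-58/37) = ((½)*1*(-5))*(-58/37) = -5/2*(-58/37) = 145/37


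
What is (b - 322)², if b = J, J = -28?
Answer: 122500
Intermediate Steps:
b = -28
(b - 322)² = (-28 - 322)² = (-350)² = 122500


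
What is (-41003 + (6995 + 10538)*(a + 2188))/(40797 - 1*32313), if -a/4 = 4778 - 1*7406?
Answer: 222628097/8484 ≈ 26241.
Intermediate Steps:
a = 10512 (a = -4*(4778 - 1*7406) = -4*(4778 - 7406) = -4*(-2628) = 10512)
(-41003 + (6995 + 10538)*(a + 2188))/(40797 - 1*32313) = (-41003 + (6995 + 10538)*(10512 + 2188))/(40797 - 1*32313) = (-41003 + 17533*12700)/(40797 - 32313) = (-41003 + 222669100)/8484 = 222628097*(1/8484) = 222628097/8484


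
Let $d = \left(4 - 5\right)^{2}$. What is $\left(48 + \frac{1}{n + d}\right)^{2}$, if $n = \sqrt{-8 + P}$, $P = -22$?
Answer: $\frac{4704 \sqrt{30} + 66719 i}{2 \sqrt{30} + 29 i} \approx 2307.1 - 16.973 i$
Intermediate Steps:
$d = 1$ ($d = \left(-1\right)^{2} = 1$)
$n = i \sqrt{30}$ ($n = \sqrt{-8 - 22} = \sqrt{-30} = i \sqrt{30} \approx 5.4772 i$)
$\left(48 + \frac{1}{n + d}\right)^{2} = \left(48 + \frac{1}{i \sqrt{30} + 1}\right)^{2} = \left(48 + \frac{1}{1 + i \sqrt{30}}\right)^{2}$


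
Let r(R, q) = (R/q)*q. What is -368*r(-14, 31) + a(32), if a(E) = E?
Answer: 5184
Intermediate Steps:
r(R, q) = R
-368*r(-14, 31) + a(32) = -368*(-14) + 32 = 5152 + 32 = 5184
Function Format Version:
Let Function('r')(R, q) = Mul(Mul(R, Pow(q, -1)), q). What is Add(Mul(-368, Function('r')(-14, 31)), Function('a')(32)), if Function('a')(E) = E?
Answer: 5184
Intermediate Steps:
Function('r')(R, q) = R
Add(Mul(-368, Function('r')(-14, 31)), Function('a')(32)) = Add(Mul(-368, -14), 32) = Add(5152, 32) = 5184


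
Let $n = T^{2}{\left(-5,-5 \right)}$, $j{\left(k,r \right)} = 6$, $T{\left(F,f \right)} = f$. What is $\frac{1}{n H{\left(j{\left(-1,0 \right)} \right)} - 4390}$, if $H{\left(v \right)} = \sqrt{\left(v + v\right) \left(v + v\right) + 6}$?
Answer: $- \frac{439}{1917835} - \frac{5 \sqrt{6}}{767134} \approx -0.00024487$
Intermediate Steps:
$H{\left(v \right)} = \sqrt{6 + 4 v^{2}}$ ($H{\left(v \right)} = \sqrt{2 v 2 v + 6} = \sqrt{4 v^{2} + 6} = \sqrt{6 + 4 v^{2}}$)
$n = 25$ ($n = \left(-5\right)^{2} = 25$)
$\frac{1}{n H{\left(j{\left(-1,0 \right)} \right)} - 4390} = \frac{1}{25 \sqrt{6 + 4 \cdot 6^{2}} - 4390} = \frac{1}{25 \sqrt{6 + 4 \cdot 36} - 4390} = \frac{1}{25 \sqrt{6 + 144} - 4390} = \frac{1}{25 \sqrt{150} - 4390} = \frac{1}{25 \cdot 5 \sqrt{6} - 4390} = \frac{1}{125 \sqrt{6} - 4390} = \frac{1}{-4390 + 125 \sqrt{6}}$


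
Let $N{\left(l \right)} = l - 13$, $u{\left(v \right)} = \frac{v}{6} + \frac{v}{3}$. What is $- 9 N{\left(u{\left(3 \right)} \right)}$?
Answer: $\frac{207}{2} \approx 103.5$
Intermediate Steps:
$u{\left(v \right)} = \frac{v}{2}$ ($u{\left(v \right)} = v \frac{1}{6} + v \frac{1}{3} = \frac{v}{6} + \frac{v}{3} = \frac{v}{2}$)
$N{\left(l \right)} = -13 + l$ ($N{\left(l \right)} = l - 13 = -13 + l$)
$- 9 N{\left(u{\left(3 \right)} \right)} = - 9 \left(-13 + \frac{1}{2} \cdot 3\right) = - 9 \left(-13 + \frac{3}{2}\right) = \left(-9\right) \left(- \frac{23}{2}\right) = \frac{207}{2}$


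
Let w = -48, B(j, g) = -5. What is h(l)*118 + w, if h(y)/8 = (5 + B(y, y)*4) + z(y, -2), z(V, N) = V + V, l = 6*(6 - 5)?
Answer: -2880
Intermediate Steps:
l = 6 (l = 6*1 = 6)
z(V, N) = 2*V
h(y) = -120 + 16*y (h(y) = 8*((5 - 5*4) + 2*y) = 8*((5 - 20) + 2*y) = 8*(-15 + 2*y) = -120 + 16*y)
h(l)*118 + w = (-120 + 16*6)*118 - 48 = (-120 + 96)*118 - 48 = -24*118 - 48 = -2832 - 48 = -2880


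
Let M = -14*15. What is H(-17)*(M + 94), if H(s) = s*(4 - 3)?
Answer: 1972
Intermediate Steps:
H(s) = s (H(s) = s*1 = s)
M = -210
H(-17)*(M + 94) = -17*(-210 + 94) = -17*(-116) = 1972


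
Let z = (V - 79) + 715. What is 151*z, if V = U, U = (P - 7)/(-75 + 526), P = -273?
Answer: 43269956/451 ≈ 95942.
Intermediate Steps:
U = -280/451 (U = (-273 - 7)/(-75 + 526) = -280/451 ≈ -0.62084)
V = -280/451 ≈ -0.62084
z = 286556/451 (z = (-280/451 - 79) + 715 = -35909/451 + 715 = 286556/451 ≈ 635.38)
151*z = 151*(286556/451) = 43269956/451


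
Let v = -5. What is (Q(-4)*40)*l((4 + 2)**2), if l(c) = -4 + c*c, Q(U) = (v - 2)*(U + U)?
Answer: 2894080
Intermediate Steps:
Q(U) = -14*U (Q(U) = (-5 - 2)*(U + U) = -14*U)
l(c) = -4 + c**2
(Q(-4)*40)*l((4 + 2)**2) = (-14*(-4)*40)*(-4 + ((4 + 2)**2)**2) = (56*40)*(-4 + (6**2)**2) = 2240*(-4 + 36**2) = 2240*(-4 + 1296) = 2240*1292 = 2894080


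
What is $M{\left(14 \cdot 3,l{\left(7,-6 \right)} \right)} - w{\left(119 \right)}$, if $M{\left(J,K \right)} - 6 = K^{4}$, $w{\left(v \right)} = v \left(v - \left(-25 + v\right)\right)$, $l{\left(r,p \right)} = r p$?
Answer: $3108727$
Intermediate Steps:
$l{\left(r,p \right)} = p r$
$w{\left(v \right)} = 25 v$ ($w{\left(v \right)} = v 25 = 25 v$)
$M{\left(J,K \right)} = 6 + K^{4}$
$M{\left(14 \cdot 3,l{\left(7,-6 \right)} \right)} - w{\left(119 \right)} = \left(6 + \left(\left(-6\right) 7\right)^{4}\right) - 25 \cdot 119 = \left(6 + \left(-42\right)^{4}\right) - 2975 = \left(6 + 3111696\right) - 2975 = 3111702 - 2975 = 3108727$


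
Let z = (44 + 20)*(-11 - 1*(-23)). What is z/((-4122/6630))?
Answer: -282880/229 ≈ -1235.3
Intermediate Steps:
z = 768 (z = 64*(-11 + 23) = 64*12 = 768)
z/((-4122/6630)) = 768/((-4122/6630)) = 768/((-4122*1/6630)) = 768/(-687/1105) = 768*(-1105/687) = -282880/229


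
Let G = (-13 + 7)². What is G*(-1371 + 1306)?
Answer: -2340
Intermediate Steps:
G = 36 (G = (-6)² = 36)
G*(-1371 + 1306) = 36*(-1371 + 1306) = 36*(-65) = -2340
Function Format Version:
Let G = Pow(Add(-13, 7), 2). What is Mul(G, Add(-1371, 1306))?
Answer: -2340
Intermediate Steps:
G = 36 (G = Pow(-6, 2) = 36)
Mul(G, Add(-1371, 1306)) = Mul(36, Add(-1371, 1306)) = Mul(36, -65) = -2340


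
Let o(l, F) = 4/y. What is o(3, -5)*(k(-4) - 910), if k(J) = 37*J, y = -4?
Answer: 1058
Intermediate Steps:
o(l, F) = -1 (o(l, F) = 4/(-4) = 4*(-¼) = -1)
o(3, -5)*(k(-4) - 910) = -(37*(-4) - 910) = -(-148 - 910) = -1*(-1058) = 1058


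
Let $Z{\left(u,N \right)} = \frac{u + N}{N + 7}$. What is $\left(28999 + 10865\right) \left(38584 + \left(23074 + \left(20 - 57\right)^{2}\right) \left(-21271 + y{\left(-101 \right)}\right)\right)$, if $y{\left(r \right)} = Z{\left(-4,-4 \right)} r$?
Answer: $-20462396672344$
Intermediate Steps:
$Z{\left(u,N \right)} = \frac{N + u}{7 + N}$
$y{\left(r \right)} = - \frac{8 r}{3}$ ($y{\left(r \right)} = \frac{-4 - 4}{7 - 4} r = \frac{1}{3} \left(-8\right) r = - \frac{8 r}{3}$)
$\left(28999 + 10865\right) \left(38584 + \left(23074 + \left(20 - 57\right)^{2}\right) \left(-21271 + y{\left(-101 \right)}\right)\right) = \left(28999 + 10865\right) \left(38584 + \left(23074 + \left(20 - 57\right)^{2}\right) \left(-21271 - - \frac{808}{3}\right)\right) = 39864 \left(38584 + \left(23074 + \left(-37\right)^{2}\right) \left(-21271 + \frac{808}{3}\right)\right) = 39864 \left(38584 + \left(23074 + 1369\right) \left(- \frac{63005}{3}\right)\right) = 39864 \left(38584 + 24443 \left(- \frac{63005}{3}\right)\right) = 39864 \left(38584 - \frac{1540031215}{3}\right) = 39864 \left(- \frac{1539915463}{3}\right) = -20462396672344$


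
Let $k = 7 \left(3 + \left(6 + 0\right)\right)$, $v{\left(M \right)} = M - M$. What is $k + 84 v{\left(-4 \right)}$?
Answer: $63$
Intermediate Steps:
$v{\left(M \right)} = 0$
$k = 63$ ($k = 7 \left(3 + 6\right) = 7 \cdot 9 = 63$)
$k + 84 v{\left(-4 \right)} = 63 + 84 \cdot 0 = 63 + 0 = 63$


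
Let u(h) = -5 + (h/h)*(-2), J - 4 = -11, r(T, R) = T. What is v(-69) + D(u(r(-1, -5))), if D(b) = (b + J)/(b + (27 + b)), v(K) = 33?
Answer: 415/13 ≈ 31.923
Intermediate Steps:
J = -7 (J = 4 - 11 = -7)
u(h) = -7 (u(h) = -5 + 1*(-2) = -5 - 2 = -7)
D(b) = (-7 + b)/(27 + 2*b) (D(b) = (b - 7)/(b + (27 + b)) = (-7 + b)/(27 + 2*b))
v(-69) + D(u(r(-1, -5))) = 33 + (-7 - 7)/(27 + 2*(-7)) = 33 - 14/(27 - 14) = 33 - 14/13 = 415/13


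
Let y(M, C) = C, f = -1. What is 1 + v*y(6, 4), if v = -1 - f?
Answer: 1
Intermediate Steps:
v = 0 (v = -1 - 1*(-1) = -1 + 1 = 0)
1 + v*y(6, 4) = 1 + 0*4 = 1 + 0 = 1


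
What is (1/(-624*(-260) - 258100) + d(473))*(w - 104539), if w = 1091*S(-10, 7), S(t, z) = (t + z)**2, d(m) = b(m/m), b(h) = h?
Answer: -453988224/4793 ≈ -94719.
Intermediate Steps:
d(m) = 1 (d(m) = m/m = 1)
w = 9819 (w = 1091*(-10 + 7)**2 = 1091*(-3)**2 = 1091*9 = 9819)
(1/(-624*(-260) - 258100) + d(473))*(w - 104539) = (1/(-624*(-260) - 258100) + 1)*(9819 - 104539) = (1/(162240 - 258100) + 1)*(-94720) = (1/(-95860) + 1)*(-94720) = (-1/95860 + 1)*(-94720) = (95859/95860)*(-94720) = -453988224/4793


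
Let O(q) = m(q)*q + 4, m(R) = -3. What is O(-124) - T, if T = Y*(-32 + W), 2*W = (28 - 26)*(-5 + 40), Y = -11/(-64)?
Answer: 24031/64 ≈ 375.48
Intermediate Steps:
Y = 11/64 (Y = -11*(-1/64) = 11/64 ≈ 0.17188)
O(q) = 4 - 3*q (O(q) = -3*q + 4 = 4 - 3*q)
W = 35 (W = ((28 - 26)*(-5 + 40))/2 = (2*35)/2 = (1/2)*70 = 35)
T = 33/64 (T = 11*(-32 + 35)/64 = (11/64)*3 = 33/64 ≈ 0.51563)
O(-124) - T = (4 - 3*(-124)) - 1*33/64 = (4 + 372) - 33/64 = 376 - 33/64 = 24031/64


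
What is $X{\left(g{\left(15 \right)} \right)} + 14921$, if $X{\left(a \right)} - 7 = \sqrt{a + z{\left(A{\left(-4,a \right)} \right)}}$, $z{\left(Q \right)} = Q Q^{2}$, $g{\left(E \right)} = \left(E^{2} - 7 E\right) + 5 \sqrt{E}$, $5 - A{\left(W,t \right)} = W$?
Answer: $14928 + \sqrt{849 + 5 \sqrt{15}} \approx 14957.0$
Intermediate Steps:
$A{\left(W,t \right)} = 5 - W$
$g{\left(E \right)} = E^{2} - 7 E + 5 \sqrt{E}$
$z{\left(Q \right)} = Q^{3}$
$X{\left(a \right)} = 7 + \sqrt{729 + a}$ ($X{\left(a \right)} = 7 + \sqrt{a + \left(5 - -4\right)^{3}} = 7 + \sqrt{a + \left(5 + 4\right)^{3}} = 7 + \sqrt{a + 9^{3}} = 7 + \sqrt{a + 729} = 7 + \sqrt{729 + a}$)
$X{\left(g{\left(15 \right)} \right)} + 14921 = \left(7 + \sqrt{729 + \left(15^{2} - 105 + 5 \sqrt{15}\right)}\right) + 14921 = \left(7 + \sqrt{729 + \left(225 - 105 + 5 \sqrt{15}\right)}\right) + 14921 = \left(7 + \sqrt{729 + \left(120 + 5 \sqrt{15}\right)}\right) + 14921 = \left(7 + \sqrt{849 + 5 \sqrt{15}}\right) + 14921 = 14928 + \sqrt{849 + 5 \sqrt{15}}$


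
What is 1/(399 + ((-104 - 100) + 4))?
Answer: 1/199 ≈ 0.0050251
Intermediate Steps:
1/(399 + ((-104 - 100) + 4)) = 1/(399 + (-204 + 4)) = 1/(399 - 200) = 1/199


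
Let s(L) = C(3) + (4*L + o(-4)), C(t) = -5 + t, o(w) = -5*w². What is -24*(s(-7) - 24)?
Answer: 3216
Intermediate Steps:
s(L) = -82 + 4*L (s(L) = (-5 + 3) + (4*L - 5*(-4)²) = -2 + (4*L - 5*16) = -2 + (4*L - 80) = -2 + (-80 + 4*L) = -82 + 4*L)
-24*(s(-7) - 24) = -24*((-82 + 4*(-7)) - 24) = -24*((-82 - 28) - 24) = -24*(-110 - 24) = -24*(-134) = 3216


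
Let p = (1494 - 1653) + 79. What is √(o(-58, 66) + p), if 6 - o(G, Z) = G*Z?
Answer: √3754 ≈ 61.270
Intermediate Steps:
o(G, Z) = 6 - G*Z
p = -80 (p = -159 + 79 = -80)
√(o(-58, 66) + p) = √((6 - 1*(-58)*66) - 80) = √((6 + 3828) - 80) = √(3834 - 80) = √3754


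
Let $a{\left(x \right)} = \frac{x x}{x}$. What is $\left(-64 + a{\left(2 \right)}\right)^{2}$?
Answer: $3844$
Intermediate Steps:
$a{\left(x \right)} = x$ ($a{\left(x \right)} = \frac{x^{2}}{x} = x$)
$\left(-64 + a{\left(2 \right)}\right)^{2} = \left(-64 + 2\right)^{2} = \left(-62\right)^{2} = 3844$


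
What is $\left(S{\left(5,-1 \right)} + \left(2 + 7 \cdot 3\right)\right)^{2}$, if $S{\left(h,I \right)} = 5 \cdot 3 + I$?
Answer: $1369$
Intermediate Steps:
$S{\left(h,I \right)} = 15 + I$
$\left(S{\left(5,-1 \right)} + \left(2 + 7 \cdot 3\right)\right)^{2} = \left(\left(15 - 1\right) + \left(2 + 7 \cdot 3\right)\right)^{2} = \left(14 + \left(2 + 21\right)\right)^{2} = \left(14 + 23\right)^{2} = 37^{2} = 1369$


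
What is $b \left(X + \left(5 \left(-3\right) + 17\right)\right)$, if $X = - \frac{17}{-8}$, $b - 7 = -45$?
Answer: $- \frac{627}{4} \approx -156.75$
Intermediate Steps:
$b = -38$ ($b = 7 - 45 = -38$)
$X = \frac{17}{8}$ ($X = \left(-17\right) \left(- \frac{1}{8}\right) = \frac{17}{8} \approx 2.125$)
$b \left(X + \left(5 \left(-3\right) + 17\right)\right) = - 38 \left(\frac{17}{8} + \left(5 \left(-3\right) + 17\right)\right) = - 38 \left(\frac{17}{8} + \left(-15 + 17\right)\right) = - 38 \left(\frac{17}{8} + 2\right) = \left(-38\right) \frac{33}{8} = - \frac{627}{4}$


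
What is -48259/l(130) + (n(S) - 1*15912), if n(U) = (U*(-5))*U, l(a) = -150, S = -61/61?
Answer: -2339291/150 ≈ -15595.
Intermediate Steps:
S = -1 (S = -61*1/61 = -1)
n(U) = -5*U² (n(U) = (-5*U)*U = -5*U²)
-48259/l(130) + (n(S) - 1*15912) = -48259/(-150) + (-5*(-1)² - 1*15912) = -48259*(-1/150) + (-5*1 - 15912) = 48259/150 + (-5 - 15912) = 48259/150 - 15917 = -2339291/150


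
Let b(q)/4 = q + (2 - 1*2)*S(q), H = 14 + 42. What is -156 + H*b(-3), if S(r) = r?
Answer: -828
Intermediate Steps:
H = 56
b(q) = 4*q (b(q) = 4*(q + (2 - 1*2)*q) = 4*(q + (2 - 2)*q) = 4*(q + 0*q) = 4*(q + 0) = 4*q)
-156 + H*b(-3) = -156 + 56*(4*(-3)) = -156 + 56*(-12) = -156 - 672 = -828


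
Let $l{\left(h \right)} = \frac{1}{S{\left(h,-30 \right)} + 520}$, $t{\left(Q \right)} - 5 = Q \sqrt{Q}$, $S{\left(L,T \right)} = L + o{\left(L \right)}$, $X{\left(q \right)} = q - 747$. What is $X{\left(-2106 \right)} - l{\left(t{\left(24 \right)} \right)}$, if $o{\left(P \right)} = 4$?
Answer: $- \frac{758947030}{266017} + \frac{48 \sqrt{6}}{266017} \approx -2853.0$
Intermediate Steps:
$X{\left(q \right)} = -747 + q$
$S{\left(L,T \right)} = 4 + L$ ($S{\left(L,T \right)} = L + 4 = 4 + L$)
$t{\left(Q \right)} = 5 + Q^{\frac{3}{2}}$ ($t{\left(Q \right)} = 5 + Q \sqrt{Q} = 5 + Q^{\frac{3}{2}}$)
$l{\left(h \right)} = \frac{1}{524 + h}$ ($l{\left(h \right)} = \frac{1}{\left(4 + h\right) + 520} = \frac{1}{524 + h}$)
$X{\left(-2106 \right)} - l{\left(t{\left(24 \right)} \right)} = \left(-747 - 2106\right) - \frac{1}{524 + \left(5 + 24^{\frac{3}{2}}\right)} = -2853 - \frac{1}{524 + \left(5 + 48 \sqrt{6}\right)} = -2853 - \frac{1}{529 + 48 \sqrt{6}}$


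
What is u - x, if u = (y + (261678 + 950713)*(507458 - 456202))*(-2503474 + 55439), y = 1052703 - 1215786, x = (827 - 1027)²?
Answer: -152126158207114455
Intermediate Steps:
x = 40000 (x = (-200)² = 40000)
y = -163083
u = -152126158207074455 (u = (-163083 + (261678 + 950713)*(507458 - 456202))*(-2503474 + 55439) = (-163083 + 1212391*51256)*(-2448035) = (-163083 + 62142313096)*(-2448035) = 62142150013*(-2448035) = -152126158207074455)
u - x = -152126158207074455 - 1*40000 = -152126158207074455 - 40000 = -152126158207114455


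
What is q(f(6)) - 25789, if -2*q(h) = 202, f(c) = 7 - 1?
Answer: -25890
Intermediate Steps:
f(c) = 6
q(h) = -101 (q(h) = -1/2*202 = -101)
q(f(6)) - 25789 = -101 - 25789 = -25890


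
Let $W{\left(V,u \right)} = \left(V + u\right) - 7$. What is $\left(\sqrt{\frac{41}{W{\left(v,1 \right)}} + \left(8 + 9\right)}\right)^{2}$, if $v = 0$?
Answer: $\frac{61}{6} \approx 10.167$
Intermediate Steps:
$W{\left(V,u \right)} = -7 + V + u$
$\left(\sqrt{\frac{41}{W{\left(v,1 \right)}} + \left(8 + 9\right)}\right)^{2} = \left(\sqrt{\frac{41}{-7 + 0 + 1} + \left(8 + 9\right)}\right)^{2} = \left(\sqrt{\frac{41}{-6} + 17}\right)^{2} = \left(\sqrt{41 \left(- \frac{1}{6}\right) + 17}\right)^{2} = \left(\sqrt{- \frac{41}{6} + 17}\right)^{2} = \left(\sqrt{\frac{61}{6}}\right)^{2} = \left(\frac{\sqrt{366}}{6}\right)^{2} = \frac{61}{6}$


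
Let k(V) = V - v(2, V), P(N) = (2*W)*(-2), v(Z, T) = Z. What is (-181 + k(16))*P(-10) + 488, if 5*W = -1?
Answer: 1772/5 ≈ 354.40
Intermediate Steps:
W = -⅕ (W = (⅕)*(-1) = -⅕ ≈ -0.20000)
P(N) = ⅘ (P(N) = (2*(-⅕))*(-2) = -⅖*(-2) = ⅘)
k(V) = -2 + V (k(V) = V - 1*2 = V - 2 = -2 + V)
(-181 + k(16))*P(-10) + 488 = (-181 + (-2 + 16))*(⅘) + 488 = (-181 + 14)*(⅘) + 488 = -167*⅘ + 488 = -668/5 + 488 = 1772/5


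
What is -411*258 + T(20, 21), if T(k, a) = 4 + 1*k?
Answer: -106014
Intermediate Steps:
T(k, a) = 4 + k
-411*258 + T(20, 21) = -411*258 + (4 + 20) = -106038 + 24 = -106014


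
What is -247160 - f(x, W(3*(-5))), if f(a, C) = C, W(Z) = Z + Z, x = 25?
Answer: -247130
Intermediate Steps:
W(Z) = 2*Z
-247160 - f(x, W(3*(-5))) = -247160 - 2*3*(-5) = -247160 - 2*(-15) = -247160 - 1*(-30) = -247160 + 30 = -247130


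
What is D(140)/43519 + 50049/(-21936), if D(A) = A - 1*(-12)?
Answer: -724916053/318210928 ≈ -2.2781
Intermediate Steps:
D(A) = 12 + A (D(A) = A + 12 = 12 + A)
D(140)/43519 + 50049/(-21936) = (12 + 140)/43519 + 50049/(-21936) = 152*(1/43519) + 50049*(-1/21936) = 152/43519 - 16683/7312 = -724916053/318210928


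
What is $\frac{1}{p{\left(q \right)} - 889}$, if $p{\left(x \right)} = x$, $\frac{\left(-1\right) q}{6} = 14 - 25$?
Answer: $- \frac{1}{823} \approx -0.0012151$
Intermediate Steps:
$q = 66$ ($q = - 6 \left(14 - 25\right) = \left(-6\right) \left(-11\right) = 66$)
$\frac{1}{p{\left(q \right)} - 889} = \frac{1}{66 - 889} = \frac{1}{-823} = - \frac{1}{823}$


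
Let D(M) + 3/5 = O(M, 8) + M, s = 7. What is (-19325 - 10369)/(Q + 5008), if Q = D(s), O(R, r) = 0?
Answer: -74235/12536 ≈ -5.9217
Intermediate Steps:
D(M) = -3/5 + M (D(M) = -3/5 + (0 + M) = -3/5 + M)
Q = 32/5 (Q = -3/5 + 7 = 32/5 ≈ 6.4000)
(-19325 - 10369)/(Q + 5008) = (-19325 - 10369)/(32/5 + 5008) = -29694/25072/5 = -29694*5/25072 = -74235/12536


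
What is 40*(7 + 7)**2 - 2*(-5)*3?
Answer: 7870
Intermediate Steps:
40*(7 + 7)**2 - 2*(-5)*3 = 40*14**2 + 10*3 = 40*196 + 30 = 7840 + 30 = 7870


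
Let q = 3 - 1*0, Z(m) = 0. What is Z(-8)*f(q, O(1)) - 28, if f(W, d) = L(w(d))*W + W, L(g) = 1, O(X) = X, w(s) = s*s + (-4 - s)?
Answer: -28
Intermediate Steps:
w(s) = -4 + s² - s (w(s) = s² + (-4 - s) = -4 + s² - s)
q = 3 (q = 3 + 0 = 3)
f(W, d) = 2*W (f(W, d) = 1*W + W = W + W = 2*W)
Z(-8)*f(q, O(1)) - 28 = 0*(2*3) - 28 = 0*6 - 28 = 0 - 28 = -28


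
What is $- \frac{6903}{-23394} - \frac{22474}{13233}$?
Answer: $- \frac{144803119}{103190934} \approx -1.4033$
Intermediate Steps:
$- \frac{6903}{-23394} - \frac{22474}{13233} = \left(-6903\right) \left(- \frac{1}{23394}\right) - \frac{22474}{13233} = \frac{2301}{7798} - \frac{22474}{13233} = - \frac{144803119}{103190934}$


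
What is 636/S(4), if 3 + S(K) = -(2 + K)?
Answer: -212/3 ≈ -70.667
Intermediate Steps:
S(K) = -5 - K (S(K) = -3 - (2 + K) = -3 + (-2 - K) = -5 - K)
636/S(4) = 636/(-5 - 1*4) = 636/(-5 - 4) = 636/(-9) = 636*(-1/9) = -212/3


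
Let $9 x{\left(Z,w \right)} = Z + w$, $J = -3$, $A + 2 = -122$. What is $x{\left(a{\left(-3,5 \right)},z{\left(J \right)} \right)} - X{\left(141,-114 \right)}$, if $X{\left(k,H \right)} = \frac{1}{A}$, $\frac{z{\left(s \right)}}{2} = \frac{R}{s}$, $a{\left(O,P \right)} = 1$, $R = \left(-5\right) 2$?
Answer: $\frac{2879}{3348} \approx 0.85992$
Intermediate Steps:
$A = -124$ ($A = -2 - 122 = -124$)
$R = -10$
$z{\left(s \right)} = - \frac{20}{s}$ ($z{\left(s \right)} = 2 \left(- \frac{10}{s}\right) = - \frac{20}{s}$)
$x{\left(Z,w \right)} = \frac{Z}{9} + \frac{w}{9}$ ($x{\left(Z,w \right)} = \frac{Z + w}{9} = \frac{Z}{9} + \frac{w}{9}$)
$X{\left(k,H \right)} = - \frac{1}{124}$ ($X{\left(k,H \right)} = \frac{1}{-124} = - \frac{1}{124}$)
$x{\left(a{\left(-3,5 \right)},z{\left(J \right)} \right)} - X{\left(141,-114 \right)} = \left(\frac{1}{9} \cdot 1 + \frac{\left(-20\right) \frac{1}{-3}}{9}\right) - - \frac{1}{124} = \left(\frac{1}{9} + \frac{\left(-20\right) \left(- \frac{1}{3}\right)}{9}\right) + \frac{1}{124} = \left(\frac{1}{9} + \frac{1}{9} \cdot \frac{20}{3}\right) + \frac{1}{124} = \left(\frac{1}{9} + \frac{20}{27}\right) + \frac{1}{124} = \frac{23}{27} + \frac{1}{124} = \frac{2879}{3348}$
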